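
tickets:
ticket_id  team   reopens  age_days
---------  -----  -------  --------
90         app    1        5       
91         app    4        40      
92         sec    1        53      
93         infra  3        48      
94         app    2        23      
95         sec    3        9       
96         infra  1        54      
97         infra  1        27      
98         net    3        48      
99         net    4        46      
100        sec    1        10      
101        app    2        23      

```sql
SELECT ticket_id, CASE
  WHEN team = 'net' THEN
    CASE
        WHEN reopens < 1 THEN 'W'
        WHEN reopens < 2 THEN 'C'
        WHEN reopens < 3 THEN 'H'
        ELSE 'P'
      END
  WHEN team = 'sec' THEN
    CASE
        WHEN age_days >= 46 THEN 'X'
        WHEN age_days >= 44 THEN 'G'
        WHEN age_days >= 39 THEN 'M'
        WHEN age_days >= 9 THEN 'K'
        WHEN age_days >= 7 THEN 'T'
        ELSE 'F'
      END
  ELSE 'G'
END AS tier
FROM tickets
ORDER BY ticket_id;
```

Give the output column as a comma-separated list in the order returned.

G, G, X, G, G, K, G, G, P, P, K, G

ticket_id=90: team='app' → outer ELSE → G
ticket_id=91: team='app' → outer ELSE → G
ticket_id=92: team='sec' → inner[age_days >= 46] → X
ticket_id=93: team='infra' → outer ELSE → G
ticket_id=94: team='app' → outer ELSE → G
ticket_id=95: team='sec' → inner[age_days >= 9] → K
ticket_id=96: team='infra' → outer ELSE → G
ticket_id=97: team='infra' → outer ELSE → G
ticket_id=98: team='net' → inner[ELSE] → P
ticket_id=99: team='net' → inner[ELSE] → P
ticket_id=100: team='sec' → inner[age_days >= 9] → K
ticket_id=101: team='app' → outer ELSE → G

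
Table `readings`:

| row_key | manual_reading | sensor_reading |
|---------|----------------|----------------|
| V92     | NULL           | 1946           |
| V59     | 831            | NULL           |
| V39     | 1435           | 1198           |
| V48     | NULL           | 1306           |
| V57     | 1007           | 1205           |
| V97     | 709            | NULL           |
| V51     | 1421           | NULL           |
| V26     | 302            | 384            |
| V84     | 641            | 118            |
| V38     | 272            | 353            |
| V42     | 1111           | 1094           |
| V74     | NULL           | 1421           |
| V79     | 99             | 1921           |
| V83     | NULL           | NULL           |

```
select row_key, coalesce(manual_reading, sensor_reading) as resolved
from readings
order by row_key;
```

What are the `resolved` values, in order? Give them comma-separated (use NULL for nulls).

row_key=V26: manual_reading=302 → 302
row_key=V38: manual_reading=272 → 272
row_key=V39: manual_reading=1435 → 1435
row_key=V42: manual_reading=1111 → 1111
row_key=V48: manual_reading=NULL, sensor_reading=1306 → 1306
row_key=V51: manual_reading=1421 → 1421
row_key=V57: manual_reading=1007 → 1007
row_key=V59: manual_reading=831 → 831
row_key=V74: manual_reading=NULL, sensor_reading=1421 → 1421
row_key=V79: manual_reading=99 → 99
row_key=V83: manual_reading=NULL, sensor_reading=NULL (all NULL) → NULL
row_key=V84: manual_reading=641 → 641
row_key=V92: manual_reading=NULL, sensor_reading=1946 → 1946
row_key=V97: manual_reading=709 → 709

302, 272, 1435, 1111, 1306, 1421, 1007, 831, 1421, 99, NULL, 641, 1946, 709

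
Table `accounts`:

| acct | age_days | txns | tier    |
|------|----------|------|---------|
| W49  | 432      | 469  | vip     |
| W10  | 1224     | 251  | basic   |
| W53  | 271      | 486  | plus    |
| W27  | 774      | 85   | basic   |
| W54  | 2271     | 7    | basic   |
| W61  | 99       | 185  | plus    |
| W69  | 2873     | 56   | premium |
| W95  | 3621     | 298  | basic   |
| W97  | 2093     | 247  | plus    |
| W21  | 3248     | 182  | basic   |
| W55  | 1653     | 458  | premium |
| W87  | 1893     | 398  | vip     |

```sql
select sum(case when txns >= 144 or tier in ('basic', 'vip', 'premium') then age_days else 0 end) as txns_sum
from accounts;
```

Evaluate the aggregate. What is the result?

acct=W49: ✓ → 432
acct=W10: ✓ → 1224
acct=W53: ✓ → 271
acct=W27: ✓ → 774
acct=W54: ✓ → 2271
acct=W61: ✓ → 99
acct=W69: ✓ → 2873
acct=W95: ✓ → 3621
acct=W97: ✓ → 2093
acct=W21: ✓ → 3248
acct=W55: ✓ → 1653
acct=W87: ✓ → 1893
txns_sum = 432 + 1224 + 271 + 774 + 2271 + 99 + 2873 + 3621 + 2093 + 3248 + 1653 + 1893 = 20452

20452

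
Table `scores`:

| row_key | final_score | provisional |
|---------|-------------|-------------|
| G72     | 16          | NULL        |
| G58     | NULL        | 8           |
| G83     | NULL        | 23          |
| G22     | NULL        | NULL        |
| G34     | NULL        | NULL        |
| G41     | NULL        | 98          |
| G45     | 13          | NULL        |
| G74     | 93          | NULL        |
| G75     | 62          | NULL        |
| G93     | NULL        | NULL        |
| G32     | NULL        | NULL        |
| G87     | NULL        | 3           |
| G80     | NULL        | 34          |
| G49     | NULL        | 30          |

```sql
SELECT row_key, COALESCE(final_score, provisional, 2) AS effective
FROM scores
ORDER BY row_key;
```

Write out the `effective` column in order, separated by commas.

row_key=G22: final_score=NULL, provisional=NULL, → literal 2 → 2
row_key=G32: final_score=NULL, provisional=NULL, → literal 2 → 2
row_key=G34: final_score=NULL, provisional=NULL, → literal 2 → 2
row_key=G41: final_score=NULL, provisional=98 → 98
row_key=G45: final_score=13 → 13
row_key=G49: final_score=NULL, provisional=30 → 30
row_key=G58: final_score=NULL, provisional=8 → 8
row_key=G72: final_score=16 → 16
row_key=G74: final_score=93 → 93
row_key=G75: final_score=62 → 62
row_key=G80: final_score=NULL, provisional=34 → 34
row_key=G83: final_score=NULL, provisional=23 → 23
row_key=G87: final_score=NULL, provisional=3 → 3
row_key=G93: final_score=NULL, provisional=NULL, → literal 2 → 2

2, 2, 2, 98, 13, 30, 8, 16, 93, 62, 34, 23, 3, 2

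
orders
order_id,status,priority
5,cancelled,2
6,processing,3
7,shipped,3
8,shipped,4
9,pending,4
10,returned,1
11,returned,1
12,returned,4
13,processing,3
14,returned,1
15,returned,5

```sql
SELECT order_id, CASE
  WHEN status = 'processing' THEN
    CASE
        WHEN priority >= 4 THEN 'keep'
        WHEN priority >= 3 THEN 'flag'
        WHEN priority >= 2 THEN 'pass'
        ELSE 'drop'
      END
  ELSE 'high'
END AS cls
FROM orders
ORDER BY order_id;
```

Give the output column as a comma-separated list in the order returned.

high, flag, high, high, high, high, high, high, flag, high, high

order_id=5: status='cancelled' → outer ELSE → high
order_id=6: status='processing' → inner[priority >= 3] → flag
order_id=7: status='shipped' → outer ELSE → high
order_id=8: status='shipped' → outer ELSE → high
order_id=9: status='pending' → outer ELSE → high
order_id=10: status='returned' → outer ELSE → high
order_id=11: status='returned' → outer ELSE → high
order_id=12: status='returned' → outer ELSE → high
order_id=13: status='processing' → inner[priority >= 3] → flag
order_id=14: status='returned' → outer ELSE → high
order_id=15: status='returned' → outer ELSE → high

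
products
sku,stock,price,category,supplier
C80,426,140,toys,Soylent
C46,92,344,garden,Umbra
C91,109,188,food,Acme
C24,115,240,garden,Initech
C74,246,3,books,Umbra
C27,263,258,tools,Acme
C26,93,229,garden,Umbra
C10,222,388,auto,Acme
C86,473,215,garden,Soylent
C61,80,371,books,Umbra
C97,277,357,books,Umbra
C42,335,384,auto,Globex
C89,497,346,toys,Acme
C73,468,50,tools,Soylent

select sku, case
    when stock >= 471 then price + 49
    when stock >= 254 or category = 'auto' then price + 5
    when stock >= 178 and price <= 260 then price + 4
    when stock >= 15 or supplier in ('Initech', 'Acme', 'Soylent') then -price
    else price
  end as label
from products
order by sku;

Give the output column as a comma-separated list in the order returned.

sku=C10: stock >= 254 or category = 'auto' → 393
sku=C24: stock >= 15 or supplier in ('Initech', 'Acme', 'Soylent') → -240
sku=C26: stock >= 15 or supplier in ('Initech', 'Acme', 'Soylent') → -229
sku=C27: stock >= 254 or category = 'auto' → 263
sku=C42: stock >= 254 or category = 'auto' → 389
sku=C46: stock >= 15 or supplier in ('Initech', 'Acme', 'Soylent') → -344
sku=C61: stock >= 15 or supplier in ('Initech', 'Acme', 'Soylent') → -371
sku=C73: stock >= 254 or category = 'auto' → 55
sku=C74: stock >= 178 and price <= 260 → 7
sku=C80: stock >= 254 or category = 'auto' → 145
sku=C86: stock >= 471 → 264
sku=C89: stock >= 471 → 395
sku=C91: stock >= 15 or supplier in ('Initech', 'Acme', 'Soylent') → -188
sku=C97: stock >= 254 or category = 'auto' → 362

393, -240, -229, 263, 389, -344, -371, 55, 7, 145, 264, 395, -188, 362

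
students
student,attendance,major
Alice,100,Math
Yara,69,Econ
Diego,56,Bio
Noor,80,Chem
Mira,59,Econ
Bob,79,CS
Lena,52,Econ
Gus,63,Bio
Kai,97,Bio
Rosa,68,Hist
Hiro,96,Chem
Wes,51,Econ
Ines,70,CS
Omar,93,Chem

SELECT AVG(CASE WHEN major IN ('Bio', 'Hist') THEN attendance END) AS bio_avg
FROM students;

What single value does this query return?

student=Alice: ✗
student=Yara: ✗
student=Diego: ✓ → 56
student=Noor: ✗
student=Mira: ✗
student=Bob: ✗
student=Lena: ✗
student=Gus: ✓ → 63
student=Kai: ✓ → 97
student=Rosa: ✓ → 68
student=Hiro: ✗
student=Wes: ✗
student=Ines: ✗
student=Omar: ✗
bio_avg = (56 + 63 + 97 + 68) / 4 = 71

71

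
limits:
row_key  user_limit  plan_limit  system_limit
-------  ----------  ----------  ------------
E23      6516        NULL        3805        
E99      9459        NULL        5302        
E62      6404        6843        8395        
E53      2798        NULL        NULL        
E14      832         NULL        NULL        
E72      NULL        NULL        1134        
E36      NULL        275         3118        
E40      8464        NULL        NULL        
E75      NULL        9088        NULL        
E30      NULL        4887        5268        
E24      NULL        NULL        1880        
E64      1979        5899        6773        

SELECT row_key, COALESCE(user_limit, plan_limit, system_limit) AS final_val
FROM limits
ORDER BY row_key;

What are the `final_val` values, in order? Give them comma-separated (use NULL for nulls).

row_key=E14: user_limit=832 → 832
row_key=E23: user_limit=6516 → 6516
row_key=E24: user_limit=NULL, plan_limit=NULL, system_limit=1880 → 1880
row_key=E30: user_limit=NULL, plan_limit=4887 → 4887
row_key=E36: user_limit=NULL, plan_limit=275 → 275
row_key=E40: user_limit=8464 → 8464
row_key=E53: user_limit=2798 → 2798
row_key=E62: user_limit=6404 → 6404
row_key=E64: user_limit=1979 → 1979
row_key=E72: user_limit=NULL, plan_limit=NULL, system_limit=1134 → 1134
row_key=E75: user_limit=NULL, plan_limit=9088 → 9088
row_key=E99: user_limit=9459 → 9459

832, 6516, 1880, 4887, 275, 8464, 2798, 6404, 1979, 1134, 9088, 9459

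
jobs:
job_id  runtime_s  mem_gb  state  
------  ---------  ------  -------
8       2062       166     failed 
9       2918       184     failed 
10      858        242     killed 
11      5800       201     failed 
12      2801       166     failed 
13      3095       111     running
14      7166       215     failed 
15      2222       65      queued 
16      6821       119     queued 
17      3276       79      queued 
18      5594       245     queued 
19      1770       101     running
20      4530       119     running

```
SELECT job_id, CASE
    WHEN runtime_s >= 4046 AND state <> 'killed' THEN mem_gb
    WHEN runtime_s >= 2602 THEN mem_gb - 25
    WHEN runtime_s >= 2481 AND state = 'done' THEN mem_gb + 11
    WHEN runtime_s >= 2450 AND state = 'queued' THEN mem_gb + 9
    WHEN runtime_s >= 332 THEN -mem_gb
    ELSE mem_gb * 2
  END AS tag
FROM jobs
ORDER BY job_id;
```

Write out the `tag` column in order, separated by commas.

-166, 159, -242, 201, 141, 86, 215, -65, 119, 54, 245, -101, 119

job_id=8: runtime_s >= 332 → -166
job_id=9: runtime_s >= 2602 → 159
job_id=10: runtime_s >= 332 → -242
job_id=11: runtime_s >= 4046 AND state <> 'killed' → 201
job_id=12: runtime_s >= 2602 → 141
job_id=13: runtime_s >= 2602 → 86
job_id=14: runtime_s >= 4046 AND state <> 'killed' → 215
job_id=15: runtime_s >= 332 → -65
job_id=16: runtime_s >= 4046 AND state <> 'killed' → 119
job_id=17: runtime_s >= 2602 → 54
job_id=18: runtime_s >= 4046 AND state <> 'killed' → 245
job_id=19: runtime_s >= 332 → -101
job_id=20: runtime_s >= 4046 AND state <> 'killed' → 119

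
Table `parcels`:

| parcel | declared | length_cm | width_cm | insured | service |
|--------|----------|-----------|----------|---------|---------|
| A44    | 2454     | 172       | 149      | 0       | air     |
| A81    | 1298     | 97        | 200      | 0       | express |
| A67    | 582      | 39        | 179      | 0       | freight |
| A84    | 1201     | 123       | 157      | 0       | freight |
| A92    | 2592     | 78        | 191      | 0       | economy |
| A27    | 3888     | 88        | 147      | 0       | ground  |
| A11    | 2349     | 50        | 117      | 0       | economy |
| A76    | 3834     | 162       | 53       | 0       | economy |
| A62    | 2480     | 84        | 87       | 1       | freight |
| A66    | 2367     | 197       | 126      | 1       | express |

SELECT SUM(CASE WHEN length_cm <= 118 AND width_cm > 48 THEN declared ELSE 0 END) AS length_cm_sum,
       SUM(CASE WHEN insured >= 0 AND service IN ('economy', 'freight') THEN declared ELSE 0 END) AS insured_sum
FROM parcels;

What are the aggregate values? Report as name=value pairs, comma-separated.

length_cm_sum=13189, insured_sum=13038

[length_cm_sum: length_cm <= 118 AND width_cm > 48]
parcel=A44: ✗
parcel=A81: ✓ → 1298
parcel=A67: ✓ → 582
parcel=A84: ✗
parcel=A92: ✓ → 2592
parcel=A27: ✓ → 3888
parcel=A11: ✓ → 2349
parcel=A76: ✗
parcel=A62: ✓ → 2480
parcel=A66: ✗
length_cm_sum = 1298 + 582 + 2592 + 3888 + 2349 + 2480 = 13189
—
[insured_sum: insured >= 0 AND service IN ('economy', 'freight')]
parcel=A44: ✗
parcel=A81: ✗
parcel=A67: ✓ → 582
parcel=A84: ✓ → 1201
parcel=A92: ✓ → 2592
parcel=A27: ✗
parcel=A11: ✓ → 2349
parcel=A76: ✓ → 3834
parcel=A62: ✓ → 2480
parcel=A66: ✗
insured_sum = 582 + 1201 + 2592 + 2349 + 3834 + 2480 = 13038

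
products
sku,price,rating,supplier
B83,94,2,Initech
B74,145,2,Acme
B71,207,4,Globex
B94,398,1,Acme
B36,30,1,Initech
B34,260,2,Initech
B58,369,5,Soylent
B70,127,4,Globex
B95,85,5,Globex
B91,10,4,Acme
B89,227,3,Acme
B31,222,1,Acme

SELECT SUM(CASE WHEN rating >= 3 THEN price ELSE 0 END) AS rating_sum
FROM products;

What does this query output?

sku=B83: ✗
sku=B74: ✗
sku=B71: ✓ → 207
sku=B94: ✗
sku=B36: ✗
sku=B34: ✗
sku=B58: ✓ → 369
sku=B70: ✓ → 127
sku=B95: ✓ → 85
sku=B91: ✓ → 10
sku=B89: ✓ → 227
sku=B31: ✗
rating_sum = 207 + 369 + 127 + 85 + 10 + 227 = 1025

1025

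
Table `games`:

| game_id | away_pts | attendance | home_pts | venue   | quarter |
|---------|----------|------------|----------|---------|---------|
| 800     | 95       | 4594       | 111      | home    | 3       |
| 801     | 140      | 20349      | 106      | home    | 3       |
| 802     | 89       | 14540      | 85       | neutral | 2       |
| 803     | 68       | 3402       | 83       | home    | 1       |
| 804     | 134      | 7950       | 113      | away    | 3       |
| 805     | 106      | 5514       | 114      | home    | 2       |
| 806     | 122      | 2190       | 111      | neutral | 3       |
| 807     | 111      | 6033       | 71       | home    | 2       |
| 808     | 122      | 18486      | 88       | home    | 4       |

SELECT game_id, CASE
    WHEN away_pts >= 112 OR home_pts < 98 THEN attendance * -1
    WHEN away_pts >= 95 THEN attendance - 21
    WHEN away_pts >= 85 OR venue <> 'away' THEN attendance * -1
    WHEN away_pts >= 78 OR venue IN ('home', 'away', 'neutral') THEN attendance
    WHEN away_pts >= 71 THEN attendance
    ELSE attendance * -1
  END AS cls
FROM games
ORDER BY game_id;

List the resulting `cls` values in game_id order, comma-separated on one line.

4573, -20349, -14540, -3402, -7950, 5493, -2190, -6033, -18486

game_id=800: away_pts >= 95 → 4573
game_id=801: away_pts >= 112 OR home_pts < 98 → -20349
game_id=802: away_pts >= 112 OR home_pts < 98 → -14540
game_id=803: away_pts >= 112 OR home_pts < 98 → -3402
game_id=804: away_pts >= 112 OR home_pts < 98 → -7950
game_id=805: away_pts >= 95 → 5493
game_id=806: away_pts >= 112 OR home_pts < 98 → -2190
game_id=807: away_pts >= 112 OR home_pts < 98 → -6033
game_id=808: away_pts >= 112 OR home_pts < 98 → -18486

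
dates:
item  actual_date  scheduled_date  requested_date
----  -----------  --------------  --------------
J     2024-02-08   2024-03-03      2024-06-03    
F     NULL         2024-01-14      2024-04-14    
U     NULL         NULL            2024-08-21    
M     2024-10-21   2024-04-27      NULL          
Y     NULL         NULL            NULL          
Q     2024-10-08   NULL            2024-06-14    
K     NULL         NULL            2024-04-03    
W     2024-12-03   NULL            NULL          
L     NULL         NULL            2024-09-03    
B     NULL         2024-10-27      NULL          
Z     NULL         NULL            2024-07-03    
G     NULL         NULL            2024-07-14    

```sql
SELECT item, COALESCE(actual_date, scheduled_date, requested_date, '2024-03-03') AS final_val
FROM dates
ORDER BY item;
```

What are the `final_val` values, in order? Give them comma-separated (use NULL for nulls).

2024-10-27, 2024-01-14, 2024-07-14, 2024-02-08, 2024-04-03, 2024-09-03, 2024-10-21, 2024-10-08, 2024-08-21, 2024-12-03, 2024-03-03, 2024-07-03

item=B: actual_date=NULL, scheduled_date=2024-10-27 → 2024-10-27
item=F: actual_date=NULL, scheduled_date=2024-01-14 → 2024-01-14
item=G: actual_date=NULL, scheduled_date=NULL, requested_date=2024-07-14 → 2024-07-14
item=J: actual_date=2024-02-08 → 2024-02-08
item=K: actual_date=NULL, scheduled_date=NULL, requested_date=2024-04-03 → 2024-04-03
item=L: actual_date=NULL, scheduled_date=NULL, requested_date=2024-09-03 → 2024-09-03
item=M: actual_date=2024-10-21 → 2024-10-21
item=Q: actual_date=2024-10-08 → 2024-10-08
item=U: actual_date=NULL, scheduled_date=NULL, requested_date=2024-08-21 → 2024-08-21
item=W: actual_date=2024-12-03 → 2024-12-03
item=Y: actual_date=NULL, scheduled_date=NULL, requested_date=NULL, → literal 2024-03-03 → 2024-03-03
item=Z: actual_date=NULL, scheduled_date=NULL, requested_date=2024-07-03 → 2024-07-03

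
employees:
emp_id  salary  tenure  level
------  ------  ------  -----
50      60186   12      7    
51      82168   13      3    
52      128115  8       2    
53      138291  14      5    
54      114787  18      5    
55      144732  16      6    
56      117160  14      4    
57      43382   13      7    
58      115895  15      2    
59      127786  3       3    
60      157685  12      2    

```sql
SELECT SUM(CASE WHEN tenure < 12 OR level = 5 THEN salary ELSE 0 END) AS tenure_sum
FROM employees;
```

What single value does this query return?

emp_id=50: ✗
emp_id=51: ✗
emp_id=52: ✓ → 128115
emp_id=53: ✓ → 138291
emp_id=54: ✓ → 114787
emp_id=55: ✗
emp_id=56: ✗
emp_id=57: ✗
emp_id=58: ✗
emp_id=59: ✓ → 127786
emp_id=60: ✗
tenure_sum = 128115 + 138291 + 114787 + 127786 = 508979

508979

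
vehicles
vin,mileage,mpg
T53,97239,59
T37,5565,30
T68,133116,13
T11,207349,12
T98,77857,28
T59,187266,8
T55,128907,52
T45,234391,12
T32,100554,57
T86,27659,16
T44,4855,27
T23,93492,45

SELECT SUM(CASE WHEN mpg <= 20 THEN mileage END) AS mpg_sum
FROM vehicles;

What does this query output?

vin=T53: ✗
vin=T37: ✗
vin=T68: ✓ → 133116
vin=T11: ✓ → 207349
vin=T98: ✗
vin=T59: ✓ → 187266
vin=T55: ✗
vin=T45: ✓ → 234391
vin=T32: ✗
vin=T86: ✓ → 27659
vin=T44: ✗
vin=T23: ✗
mpg_sum = 133116 + 207349 + 187266 + 234391 + 27659 = 789781

789781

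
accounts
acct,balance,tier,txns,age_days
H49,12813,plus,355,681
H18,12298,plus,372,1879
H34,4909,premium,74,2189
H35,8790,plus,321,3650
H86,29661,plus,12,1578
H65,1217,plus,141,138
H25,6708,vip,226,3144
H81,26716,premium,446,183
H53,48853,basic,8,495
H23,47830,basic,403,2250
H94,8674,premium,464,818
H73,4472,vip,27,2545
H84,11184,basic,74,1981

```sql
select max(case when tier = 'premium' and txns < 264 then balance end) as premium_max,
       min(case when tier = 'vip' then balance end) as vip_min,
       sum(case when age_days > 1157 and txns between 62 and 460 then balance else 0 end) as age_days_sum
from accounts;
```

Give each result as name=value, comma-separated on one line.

premium_max=4909, vip_min=4472, age_days_sum=91719

[premium_max: tier = 'premium' and txns < 264]
acct=H49: ✗
acct=H18: ✗
acct=H34: ✓ → 4909
acct=H35: ✗
acct=H86: ✗
acct=H65: ✗
acct=H25: ✗
acct=H81: ✗
acct=H53: ✗
acct=H23: ✗
acct=H94: ✗
acct=H73: ✗
acct=H84: ✗
premium_max = MAX(4909) = 4909
—
[vip_min: tier = 'vip']
acct=H49: ✗
acct=H18: ✗
acct=H34: ✗
acct=H35: ✗
acct=H86: ✗
acct=H65: ✗
acct=H25: ✓ → 6708
acct=H81: ✗
acct=H53: ✗
acct=H23: ✗
acct=H94: ✗
acct=H73: ✓ → 4472
acct=H84: ✗
vip_min = MIN(6708, 4472) = 4472
—
[age_days_sum: age_days > 1157 and txns between 62 and 460]
acct=H49: ✗
acct=H18: ✓ → 12298
acct=H34: ✓ → 4909
acct=H35: ✓ → 8790
acct=H86: ✗
acct=H65: ✗
acct=H25: ✓ → 6708
acct=H81: ✗
acct=H53: ✗
acct=H23: ✓ → 47830
acct=H94: ✗
acct=H73: ✗
acct=H84: ✓ → 11184
age_days_sum = 12298 + 4909 + 8790 + 6708 + 47830 + 11184 = 91719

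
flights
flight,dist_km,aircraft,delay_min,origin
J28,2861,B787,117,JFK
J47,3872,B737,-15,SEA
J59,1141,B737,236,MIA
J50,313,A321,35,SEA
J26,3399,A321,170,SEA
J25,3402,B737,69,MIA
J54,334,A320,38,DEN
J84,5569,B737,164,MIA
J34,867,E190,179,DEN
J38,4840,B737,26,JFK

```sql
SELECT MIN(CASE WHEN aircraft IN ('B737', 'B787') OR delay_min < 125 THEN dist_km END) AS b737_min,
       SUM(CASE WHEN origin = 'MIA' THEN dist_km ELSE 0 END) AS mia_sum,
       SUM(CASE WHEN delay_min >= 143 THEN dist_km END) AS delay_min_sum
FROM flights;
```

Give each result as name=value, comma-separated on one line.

[b737_min: aircraft IN ('B737', 'B787') OR delay_min < 125]
flight=J28: ✓ → 2861
flight=J47: ✓ → 3872
flight=J59: ✓ → 1141
flight=J50: ✓ → 313
flight=J26: ✗
flight=J25: ✓ → 3402
flight=J54: ✓ → 334
flight=J84: ✓ → 5569
flight=J34: ✗
flight=J38: ✓ → 4840
b737_min = MIN(2861, 3872, 1141, 313, 3402, 334, 5569, 4840) = 313
—
[mia_sum: origin = 'MIA']
flight=J28: ✗
flight=J47: ✗
flight=J59: ✓ → 1141
flight=J50: ✗
flight=J26: ✗
flight=J25: ✓ → 3402
flight=J54: ✗
flight=J84: ✓ → 5569
flight=J34: ✗
flight=J38: ✗
mia_sum = 1141 + 3402 + 5569 = 10112
—
[delay_min_sum: delay_min >= 143]
flight=J28: ✗
flight=J47: ✗
flight=J59: ✓ → 1141
flight=J50: ✗
flight=J26: ✓ → 3399
flight=J25: ✗
flight=J54: ✗
flight=J84: ✓ → 5569
flight=J34: ✓ → 867
flight=J38: ✗
delay_min_sum = 1141 + 3399 + 5569 + 867 = 10976

b737_min=313, mia_sum=10112, delay_min_sum=10976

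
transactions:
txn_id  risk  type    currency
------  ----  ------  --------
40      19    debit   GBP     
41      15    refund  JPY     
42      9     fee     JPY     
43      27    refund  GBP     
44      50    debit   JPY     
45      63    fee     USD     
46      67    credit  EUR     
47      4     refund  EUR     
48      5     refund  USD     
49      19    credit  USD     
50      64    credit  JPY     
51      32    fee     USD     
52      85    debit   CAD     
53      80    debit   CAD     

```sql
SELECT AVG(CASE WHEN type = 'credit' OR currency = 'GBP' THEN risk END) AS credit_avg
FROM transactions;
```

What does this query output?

39.2

txn_id=40: ✓ → 19
txn_id=41: ✗
txn_id=42: ✗
txn_id=43: ✓ → 27
txn_id=44: ✗
txn_id=45: ✗
txn_id=46: ✓ → 67
txn_id=47: ✗
txn_id=48: ✗
txn_id=49: ✓ → 19
txn_id=50: ✓ → 64
txn_id=51: ✗
txn_id=52: ✗
txn_id=53: ✗
credit_avg = (19 + 27 + 67 + 19 + 64) / 5 = 39.2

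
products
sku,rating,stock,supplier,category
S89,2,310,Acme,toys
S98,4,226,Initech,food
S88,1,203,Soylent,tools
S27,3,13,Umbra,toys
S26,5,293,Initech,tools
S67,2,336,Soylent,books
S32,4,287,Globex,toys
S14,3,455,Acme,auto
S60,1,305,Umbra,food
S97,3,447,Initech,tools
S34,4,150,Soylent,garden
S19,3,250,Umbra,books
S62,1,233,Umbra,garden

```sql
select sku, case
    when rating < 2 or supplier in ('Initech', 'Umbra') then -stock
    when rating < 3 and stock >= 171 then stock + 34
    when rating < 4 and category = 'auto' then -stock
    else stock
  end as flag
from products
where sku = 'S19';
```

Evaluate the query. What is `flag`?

-250

sku = S19: rating=3, stock=250, supplier=Umbra, category=books.
rating < 2 or supplier in ('Initech', 'Umbra') → true → -250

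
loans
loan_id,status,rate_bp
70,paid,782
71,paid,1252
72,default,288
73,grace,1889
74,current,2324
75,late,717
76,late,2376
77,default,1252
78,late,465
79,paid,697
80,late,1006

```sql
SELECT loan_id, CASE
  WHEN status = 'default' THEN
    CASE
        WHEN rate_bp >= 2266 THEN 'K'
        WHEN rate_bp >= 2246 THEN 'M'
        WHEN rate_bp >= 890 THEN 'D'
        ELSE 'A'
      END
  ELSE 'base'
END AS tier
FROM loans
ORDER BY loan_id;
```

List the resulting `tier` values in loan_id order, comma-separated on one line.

base, base, A, base, base, base, base, D, base, base, base

loan_id=70: status='paid' → outer ELSE → base
loan_id=71: status='paid' → outer ELSE → base
loan_id=72: status='default' → inner[ELSE] → A
loan_id=73: status='grace' → outer ELSE → base
loan_id=74: status='current' → outer ELSE → base
loan_id=75: status='late' → outer ELSE → base
loan_id=76: status='late' → outer ELSE → base
loan_id=77: status='default' → inner[rate_bp >= 890] → D
loan_id=78: status='late' → outer ELSE → base
loan_id=79: status='paid' → outer ELSE → base
loan_id=80: status='late' → outer ELSE → base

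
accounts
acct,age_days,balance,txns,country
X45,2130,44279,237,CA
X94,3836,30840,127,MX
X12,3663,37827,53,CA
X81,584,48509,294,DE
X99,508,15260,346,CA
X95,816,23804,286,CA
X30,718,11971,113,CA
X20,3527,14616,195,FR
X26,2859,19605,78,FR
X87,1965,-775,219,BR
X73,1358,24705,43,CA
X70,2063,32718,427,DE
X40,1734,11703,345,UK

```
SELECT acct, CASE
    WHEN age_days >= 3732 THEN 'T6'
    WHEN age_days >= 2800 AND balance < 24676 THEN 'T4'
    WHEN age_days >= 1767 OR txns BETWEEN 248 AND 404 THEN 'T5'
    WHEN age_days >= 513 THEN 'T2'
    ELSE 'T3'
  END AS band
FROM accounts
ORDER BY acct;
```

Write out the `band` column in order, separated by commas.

T5, T4, T4, T2, T5, T5, T5, T2, T5, T5, T6, T5, T5

acct=X12: age_days >= 1767 OR txns BETWEEN 248 AND 404 → T5
acct=X20: age_days >= 2800 AND balance < 24676 → T4
acct=X26: age_days >= 2800 AND balance < 24676 → T4
acct=X30: age_days >= 513 → T2
acct=X40: age_days >= 1767 OR txns BETWEEN 248 AND 404 → T5
acct=X45: age_days >= 1767 OR txns BETWEEN 248 AND 404 → T5
acct=X70: age_days >= 1767 OR txns BETWEEN 248 AND 404 → T5
acct=X73: age_days >= 513 → T2
acct=X81: age_days >= 1767 OR txns BETWEEN 248 AND 404 → T5
acct=X87: age_days >= 1767 OR txns BETWEEN 248 AND 404 → T5
acct=X94: age_days >= 3732 → T6
acct=X95: age_days >= 1767 OR txns BETWEEN 248 AND 404 → T5
acct=X99: age_days >= 1767 OR txns BETWEEN 248 AND 404 → T5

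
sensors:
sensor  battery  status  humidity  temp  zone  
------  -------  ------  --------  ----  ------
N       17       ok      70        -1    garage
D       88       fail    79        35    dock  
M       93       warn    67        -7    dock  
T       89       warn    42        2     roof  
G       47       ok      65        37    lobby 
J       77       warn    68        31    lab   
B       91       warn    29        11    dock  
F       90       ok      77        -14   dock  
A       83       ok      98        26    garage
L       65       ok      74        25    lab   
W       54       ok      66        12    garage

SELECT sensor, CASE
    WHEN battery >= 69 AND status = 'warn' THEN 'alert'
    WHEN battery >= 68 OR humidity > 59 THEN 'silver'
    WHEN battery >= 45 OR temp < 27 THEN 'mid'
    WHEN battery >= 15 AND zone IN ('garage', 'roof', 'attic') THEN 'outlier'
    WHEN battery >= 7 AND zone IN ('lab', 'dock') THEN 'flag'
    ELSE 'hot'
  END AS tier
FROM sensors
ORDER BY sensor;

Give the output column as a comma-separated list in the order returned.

sensor=A: battery >= 68 OR humidity > 59 → silver
sensor=B: battery >= 69 AND status = 'warn' → alert
sensor=D: battery >= 68 OR humidity > 59 → silver
sensor=F: battery >= 68 OR humidity > 59 → silver
sensor=G: battery >= 68 OR humidity > 59 → silver
sensor=J: battery >= 69 AND status = 'warn' → alert
sensor=L: battery >= 68 OR humidity > 59 → silver
sensor=M: battery >= 69 AND status = 'warn' → alert
sensor=N: battery >= 68 OR humidity > 59 → silver
sensor=T: battery >= 69 AND status = 'warn' → alert
sensor=W: battery >= 68 OR humidity > 59 → silver

silver, alert, silver, silver, silver, alert, silver, alert, silver, alert, silver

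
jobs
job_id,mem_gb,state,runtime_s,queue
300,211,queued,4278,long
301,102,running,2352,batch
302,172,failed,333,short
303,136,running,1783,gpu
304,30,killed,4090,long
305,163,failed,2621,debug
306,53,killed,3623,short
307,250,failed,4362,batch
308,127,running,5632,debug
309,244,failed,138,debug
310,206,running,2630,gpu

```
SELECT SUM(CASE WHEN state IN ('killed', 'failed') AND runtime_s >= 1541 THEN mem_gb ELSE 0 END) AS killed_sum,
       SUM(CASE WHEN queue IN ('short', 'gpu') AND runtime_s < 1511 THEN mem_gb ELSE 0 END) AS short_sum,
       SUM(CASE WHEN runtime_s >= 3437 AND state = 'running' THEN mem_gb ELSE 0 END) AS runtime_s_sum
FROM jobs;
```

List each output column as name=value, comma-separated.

killed_sum=496, short_sum=172, runtime_s_sum=127

[killed_sum: state IN ('killed', 'failed') AND runtime_s >= 1541]
job_id=300: ✗
job_id=301: ✗
job_id=302: ✗
job_id=303: ✗
job_id=304: ✓ → 30
job_id=305: ✓ → 163
job_id=306: ✓ → 53
job_id=307: ✓ → 250
job_id=308: ✗
job_id=309: ✗
job_id=310: ✗
killed_sum = 30 + 163 + 53 + 250 = 496
—
[short_sum: queue IN ('short', 'gpu') AND runtime_s < 1511]
job_id=300: ✗
job_id=301: ✗
job_id=302: ✓ → 172
job_id=303: ✗
job_id=304: ✗
job_id=305: ✗
job_id=306: ✗
job_id=307: ✗
job_id=308: ✗
job_id=309: ✗
job_id=310: ✗
short_sum = 172
—
[runtime_s_sum: runtime_s >= 3437 AND state = 'running']
job_id=300: ✗
job_id=301: ✗
job_id=302: ✗
job_id=303: ✗
job_id=304: ✗
job_id=305: ✗
job_id=306: ✗
job_id=307: ✗
job_id=308: ✓ → 127
job_id=309: ✗
job_id=310: ✗
runtime_s_sum = 127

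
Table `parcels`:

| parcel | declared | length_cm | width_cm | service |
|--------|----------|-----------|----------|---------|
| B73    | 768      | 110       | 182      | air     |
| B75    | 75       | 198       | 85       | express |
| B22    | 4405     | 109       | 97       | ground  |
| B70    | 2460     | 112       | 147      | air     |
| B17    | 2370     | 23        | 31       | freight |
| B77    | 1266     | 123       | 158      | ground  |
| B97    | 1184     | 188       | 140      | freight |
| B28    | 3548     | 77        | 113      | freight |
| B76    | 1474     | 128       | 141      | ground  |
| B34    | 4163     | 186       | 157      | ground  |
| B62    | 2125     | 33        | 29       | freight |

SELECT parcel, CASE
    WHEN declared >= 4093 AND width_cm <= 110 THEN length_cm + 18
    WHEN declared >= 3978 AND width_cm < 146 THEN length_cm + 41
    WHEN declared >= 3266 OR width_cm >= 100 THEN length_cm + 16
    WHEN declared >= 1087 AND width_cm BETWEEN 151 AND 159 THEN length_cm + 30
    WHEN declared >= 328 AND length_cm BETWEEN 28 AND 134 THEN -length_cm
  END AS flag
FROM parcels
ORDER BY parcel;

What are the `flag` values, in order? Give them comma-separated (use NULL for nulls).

parcel=B17: (no match → NULL) → NULL
parcel=B22: declared >= 4093 AND width_cm <= 110 → 127
parcel=B28: declared >= 3266 OR width_cm >= 100 → 93
parcel=B34: declared >= 3266 OR width_cm >= 100 → 202
parcel=B62: declared >= 328 AND length_cm BETWEEN 28 AND 134 → -33
parcel=B70: declared >= 3266 OR width_cm >= 100 → 128
parcel=B73: declared >= 3266 OR width_cm >= 100 → 126
parcel=B75: (no match → NULL) → NULL
parcel=B76: declared >= 3266 OR width_cm >= 100 → 144
parcel=B77: declared >= 3266 OR width_cm >= 100 → 139
parcel=B97: declared >= 3266 OR width_cm >= 100 → 204

NULL, 127, 93, 202, -33, 128, 126, NULL, 144, 139, 204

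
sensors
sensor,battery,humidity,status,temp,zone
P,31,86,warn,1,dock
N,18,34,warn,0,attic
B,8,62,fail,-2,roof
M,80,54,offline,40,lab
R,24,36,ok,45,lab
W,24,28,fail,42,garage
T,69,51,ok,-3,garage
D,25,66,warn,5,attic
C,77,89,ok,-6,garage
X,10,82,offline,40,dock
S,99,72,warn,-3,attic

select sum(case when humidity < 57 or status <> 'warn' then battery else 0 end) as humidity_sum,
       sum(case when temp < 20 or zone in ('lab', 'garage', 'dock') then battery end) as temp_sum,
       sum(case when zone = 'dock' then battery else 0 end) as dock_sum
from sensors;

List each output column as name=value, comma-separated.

[humidity_sum: humidity < 57 or status <> 'warn']
sensor=P: ✗
sensor=N: ✓ → 18
sensor=B: ✓ → 8
sensor=M: ✓ → 80
sensor=R: ✓ → 24
sensor=W: ✓ → 24
sensor=T: ✓ → 69
sensor=D: ✗
sensor=C: ✓ → 77
sensor=X: ✓ → 10
sensor=S: ✗
humidity_sum = 18 + 8 + 80 + 24 + 24 + 69 + 77 + 10 = 310
—
[temp_sum: temp < 20 or zone in ('lab', 'garage', 'dock')]
sensor=P: ✓ → 31
sensor=N: ✓ → 18
sensor=B: ✓ → 8
sensor=M: ✓ → 80
sensor=R: ✓ → 24
sensor=W: ✓ → 24
sensor=T: ✓ → 69
sensor=D: ✓ → 25
sensor=C: ✓ → 77
sensor=X: ✓ → 10
sensor=S: ✓ → 99
temp_sum = 31 + 18 + 8 + 80 + 24 + 24 + 69 + 25 + 77 + 10 + 99 = 465
—
[dock_sum: zone = 'dock']
sensor=P: ✓ → 31
sensor=N: ✗
sensor=B: ✗
sensor=M: ✗
sensor=R: ✗
sensor=W: ✗
sensor=T: ✗
sensor=D: ✗
sensor=C: ✗
sensor=X: ✓ → 10
sensor=S: ✗
dock_sum = 31 + 10 = 41

humidity_sum=310, temp_sum=465, dock_sum=41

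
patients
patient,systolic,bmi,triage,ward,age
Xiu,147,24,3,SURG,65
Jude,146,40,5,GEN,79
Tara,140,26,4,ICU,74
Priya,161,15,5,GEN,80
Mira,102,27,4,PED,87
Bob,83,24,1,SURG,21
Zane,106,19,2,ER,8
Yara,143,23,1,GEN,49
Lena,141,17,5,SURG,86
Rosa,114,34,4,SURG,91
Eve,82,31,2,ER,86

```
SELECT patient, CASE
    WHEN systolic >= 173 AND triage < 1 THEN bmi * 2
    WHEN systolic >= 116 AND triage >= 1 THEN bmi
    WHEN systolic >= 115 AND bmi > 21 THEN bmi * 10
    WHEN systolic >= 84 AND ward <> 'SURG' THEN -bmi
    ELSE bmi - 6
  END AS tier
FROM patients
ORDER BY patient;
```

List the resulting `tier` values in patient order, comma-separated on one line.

18, 25, 40, 17, -27, 15, 28, 26, 24, 23, -19

patient=Bob: ELSE → 18
patient=Eve: ELSE → 25
patient=Jude: systolic >= 116 AND triage >= 1 → 40
patient=Lena: systolic >= 116 AND triage >= 1 → 17
patient=Mira: systolic >= 84 AND ward <> 'SURG' → -27
patient=Priya: systolic >= 116 AND triage >= 1 → 15
patient=Rosa: ELSE → 28
patient=Tara: systolic >= 116 AND triage >= 1 → 26
patient=Xiu: systolic >= 116 AND triage >= 1 → 24
patient=Yara: systolic >= 116 AND triage >= 1 → 23
patient=Zane: systolic >= 84 AND ward <> 'SURG' → -19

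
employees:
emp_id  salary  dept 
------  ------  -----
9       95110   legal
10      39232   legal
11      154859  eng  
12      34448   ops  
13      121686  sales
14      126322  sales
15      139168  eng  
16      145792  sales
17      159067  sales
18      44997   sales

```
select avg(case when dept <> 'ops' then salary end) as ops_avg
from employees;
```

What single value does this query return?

emp_id=9: ✓ → 95110
emp_id=10: ✓ → 39232
emp_id=11: ✓ → 154859
emp_id=12: ✗
emp_id=13: ✓ → 121686
emp_id=14: ✓ → 126322
emp_id=15: ✓ → 139168
emp_id=16: ✓ → 145792
emp_id=17: ✓ → 159067
emp_id=18: ✓ → 44997
ops_avg = (95110 + 39232 + 154859 + 121686 + 126322 + 139168 + 145792 + 159067 + 44997) / 9 = 114025.8888888889

114025.8888888889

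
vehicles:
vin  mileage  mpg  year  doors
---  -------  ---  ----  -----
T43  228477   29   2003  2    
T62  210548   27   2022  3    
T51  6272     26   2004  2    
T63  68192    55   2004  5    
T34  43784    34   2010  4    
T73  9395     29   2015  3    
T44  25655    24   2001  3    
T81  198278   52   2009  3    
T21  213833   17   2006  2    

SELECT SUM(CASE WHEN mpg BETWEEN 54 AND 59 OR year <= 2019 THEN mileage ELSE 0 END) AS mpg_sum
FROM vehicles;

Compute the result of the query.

793886

vin=T43: ✓ → 228477
vin=T62: ✗
vin=T51: ✓ → 6272
vin=T63: ✓ → 68192
vin=T34: ✓ → 43784
vin=T73: ✓ → 9395
vin=T44: ✓ → 25655
vin=T81: ✓ → 198278
vin=T21: ✓ → 213833
mpg_sum = 228477 + 6272 + 68192 + 43784 + 9395 + 25655 + 198278 + 213833 = 793886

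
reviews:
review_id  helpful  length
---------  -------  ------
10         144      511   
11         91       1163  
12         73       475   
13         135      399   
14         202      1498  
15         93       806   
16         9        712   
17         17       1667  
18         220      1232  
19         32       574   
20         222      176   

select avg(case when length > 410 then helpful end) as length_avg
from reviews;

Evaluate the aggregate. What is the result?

review_id=10: ✓ → 144
review_id=11: ✓ → 91
review_id=12: ✓ → 73
review_id=13: ✗
review_id=14: ✓ → 202
review_id=15: ✓ → 93
review_id=16: ✓ → 9
review_id=17: ✓ → 17
review_id=18: ✓ → 220
review_id=19: ✓ → 32
review_id=20: ✗
length_avg = (144 + 91 + 73 + 202 + 93 + 9 + 17 + 220 + 32) / 9 = 97.8888888889

97.8888888889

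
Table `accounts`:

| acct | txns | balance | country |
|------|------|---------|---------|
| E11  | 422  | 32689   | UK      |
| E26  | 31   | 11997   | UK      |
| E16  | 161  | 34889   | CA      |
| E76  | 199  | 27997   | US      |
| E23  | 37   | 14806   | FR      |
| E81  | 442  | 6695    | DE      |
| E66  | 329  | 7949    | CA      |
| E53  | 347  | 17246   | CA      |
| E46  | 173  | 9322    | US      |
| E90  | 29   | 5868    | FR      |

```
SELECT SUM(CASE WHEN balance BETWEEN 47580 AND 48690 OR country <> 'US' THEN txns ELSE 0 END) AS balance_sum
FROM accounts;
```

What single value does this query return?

acct=E11: ✓ → 422
acct=E26: ✓ → 31
acct=E16: ✓ → 161
acct=E76: ✗
acct=E23: ✓ → 37
acct=E81: ✓ → 442
acct=E66: ✓ → 329
acct=E53: ✓ → 347
acct=E46: ✗
acct=E90: ✓ → 29
balance_sum = 422 + 31 + 161 + 37 + 442 + 329 + 347 + 29 = 1798

1798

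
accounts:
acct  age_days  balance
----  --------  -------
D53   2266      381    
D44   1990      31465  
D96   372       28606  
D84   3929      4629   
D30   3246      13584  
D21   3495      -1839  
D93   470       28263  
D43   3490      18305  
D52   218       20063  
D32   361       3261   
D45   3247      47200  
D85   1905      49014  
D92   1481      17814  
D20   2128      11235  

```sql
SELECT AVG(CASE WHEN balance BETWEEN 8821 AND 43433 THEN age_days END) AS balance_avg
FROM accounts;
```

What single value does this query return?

acct=D53: ✗
acct=D44: ✓ → 1990
acct=D96: ✓ → 372
acct=D84: ✗
acct=D30: ✓ → 3246
acct=D21: ✗
acct=D93: ✓ → 470
acct=D43: ✓ → 3490
acct=D52: ✓ → 218
acct=D32: ✗
acct=D45: ✗
acct=D85: ✗
acct=D92: ✓ → 1481
acct=D20: ✓ → 2128
balance_avg = (1990 + 372 + 3246 + 470 + 3490 + 218 + 1481 + 2128) / 8 = 1674.375

1674.375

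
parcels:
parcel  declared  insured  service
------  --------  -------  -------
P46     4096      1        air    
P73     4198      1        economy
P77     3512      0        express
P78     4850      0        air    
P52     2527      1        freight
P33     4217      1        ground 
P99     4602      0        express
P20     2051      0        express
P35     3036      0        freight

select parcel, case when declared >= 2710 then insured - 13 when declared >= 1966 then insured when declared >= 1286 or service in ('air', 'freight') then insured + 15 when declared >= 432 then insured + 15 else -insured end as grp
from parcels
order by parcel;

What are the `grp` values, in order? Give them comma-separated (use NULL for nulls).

0, -12, -13, -12, 1, -12, -13, -13, -13

parcel=P20: declared >= 1966 → 0
parcel=P33: declared >= 2710 → -12
parcel=P35: declared >= 2710 → -13
parcel=P46: declared >= 2710 → -12
parcel=P52: declared >= 1966 → 1
parcel=P73: declared >= 2710 → -12
parcel=P77: declared >= 2710 → -13
parcel=P78: declared >= 2710 → -13
parcel=P99: declared >= 2710 → -13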